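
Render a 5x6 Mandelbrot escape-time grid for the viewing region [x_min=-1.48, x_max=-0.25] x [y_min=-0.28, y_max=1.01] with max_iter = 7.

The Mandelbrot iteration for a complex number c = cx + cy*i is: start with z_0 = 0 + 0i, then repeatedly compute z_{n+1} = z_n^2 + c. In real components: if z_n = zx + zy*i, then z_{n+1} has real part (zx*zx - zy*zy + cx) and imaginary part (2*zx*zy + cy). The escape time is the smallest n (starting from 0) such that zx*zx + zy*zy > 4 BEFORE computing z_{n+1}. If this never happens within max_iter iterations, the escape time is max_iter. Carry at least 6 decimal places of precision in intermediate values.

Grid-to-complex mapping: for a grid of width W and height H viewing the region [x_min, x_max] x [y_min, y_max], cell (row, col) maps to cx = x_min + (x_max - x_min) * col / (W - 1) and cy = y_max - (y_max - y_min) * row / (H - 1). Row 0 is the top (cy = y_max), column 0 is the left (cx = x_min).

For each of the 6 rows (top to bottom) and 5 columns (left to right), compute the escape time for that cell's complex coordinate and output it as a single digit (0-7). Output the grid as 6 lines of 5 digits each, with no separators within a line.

(row=0, col=0): c = -1.4800 + 1.0100i → escape time 2
(row=0, col=1): c = -1.1725 + 1.0100i → escape time 3
(row=0, col=2): c = -0.8650 + 1.0100i → escape time 3
(row=0, col=3): c = -0.5575 + 1.0100i → escape time 4
(row=0, col=4): c = -0.2500 + 1.0100i → escape time 6
(row=1, col=0): c = -1.4800 + 0.7520i → escape time 3
(row=1, col=1): c = -1.1725 + 0.7520i → escape time 3
(row=1, col=2): c = -0.8650 + 0.7520i → escape time 4
(row=1, col=3): c = -0.5575 + 0.7520i → escape time 6
(row=1, col=4): c = -0.2500 + 0.7520i → escape time 7
(row=2, col=0): c = -1.4800 + 0.4940i → escape time 3
(row=2, col=1): c = -1.1725 + 0.4940i → escape time 5
(row=2, col=2): c = -0.8650 + 0.4940i → escape time 6
(row=2, col=3): c = -0.5575 + 0.4940i → escape time 7
(row=2, col=4): c = -0.2500 + 0.4940i → escape time 7
(row=3, col=0): c = -1.4800 + 0.2360i → escape time 5
(row=3, col=1): c = -1.1725 + 0.2360i → escape time 7
(row=3, col=2): c = -0.8650 + 0.2360i → escape time 7
(row=3, col=3): c = -0.5575 + 0.2360i → escape time 7
(row=3, col=4): c = -0.2500 + 0.2360i → escape time 7
(row=4, col=0): c = -1.4800 + -0.0220i → escape time 7
(row=4, col=1): c = -1.1725 + -0.0220i → escape time 7
(row=4, col=2): c = -0.8650 + -0.0220i → escape time 7
(row=4, col=3): c = -0.5575 + -0.0220i → escape time 7
(row=4, col=4): c = -0.2500 + -0.0220i → escape time 7
(row=5, col=0): c = -1.4800 + -0.2800i → escape time 5
(row=5, col=1): c = -1.1725 + -0.2800i → escape time 7
(row=5, col=2): c = -0.8650 + -0.2800i → escape time 7
(row=5, col=3): c = -0.5575 + -0.2800i → escape time 7
(row=5, col=4): c = -0.2500 + -0.2800i → escape time 7

Answer: 23346
33467
35677
57777
77777
57777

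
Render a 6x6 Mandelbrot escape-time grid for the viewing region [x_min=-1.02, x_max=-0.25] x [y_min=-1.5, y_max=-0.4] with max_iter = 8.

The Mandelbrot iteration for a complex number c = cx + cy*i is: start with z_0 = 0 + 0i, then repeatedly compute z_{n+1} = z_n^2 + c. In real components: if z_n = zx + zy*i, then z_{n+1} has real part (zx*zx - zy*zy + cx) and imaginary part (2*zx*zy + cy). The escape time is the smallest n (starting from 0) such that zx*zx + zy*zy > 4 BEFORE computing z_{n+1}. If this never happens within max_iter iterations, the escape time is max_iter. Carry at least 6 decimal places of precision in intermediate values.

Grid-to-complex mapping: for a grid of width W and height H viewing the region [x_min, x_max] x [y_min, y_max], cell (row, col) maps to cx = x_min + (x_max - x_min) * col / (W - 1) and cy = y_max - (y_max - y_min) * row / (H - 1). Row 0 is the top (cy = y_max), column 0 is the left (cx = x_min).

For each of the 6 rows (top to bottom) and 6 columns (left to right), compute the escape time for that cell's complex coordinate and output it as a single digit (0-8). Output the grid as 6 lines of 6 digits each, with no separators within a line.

Answer: 778888
456888
344458
333446
233333
222222

Derivation:
(row=0, col=0): c = -1.0200 + -0.4000i → escape time 7
(row=0, col=1): c = -0.8660 + -0.4000i → escape time 7
(row=0, col=2): c = -0.7120 + -0.4000i → escape time 8
(row=0, col=3): c = -0.5580 + -0.4000i → escape time 8
(row=0, col=4): c = -0.4040 + -0.4000i → escape time 8
(row=0, col=5): c = -0.2500 + -0.4000i → escape time 8
(row=1, col=0): c = -1.0200 + -0.6200i → escape time 4
(row=1, col=1): c = -0.8660 + -0.6200i → escape time 5
(row=1, col=2): c = -0.7120 + -0.6200i → escape time 6
(row=1, col=3): c = -0.5580 + -0.6200i → escape time 8
(row=1, col=4): c = -0.4040 + -0.6200i → escape time 8
(row=1, col=5): c = -0.2500 + -0.6200i → escape time 8
(row=2, col=0): c = -1.0200 + -0.8400i → escape time 3
(row=2, col=1): c = -0.8660 + -0.8400i → escape time 4
(row=2, col=2): c = -0.7120 + -0.8400i → escape time 4
(row=2, col=3): c = -0.5580 + -0.8400i → escape time 4
(row=2, col=4): c = -0.4040 + -0.8400i → escape time 5
(row=2, col=5): c = -0.2500 + -0.8400i → escape time 8
(row=3, col=0): c = -1.0200 + -1.0600i → escape time 3
(row=3, col=1): c = -0.8660 + -1.0600i → escape time 3
(row=3, col=2): c = -0.7120 + -1.0600i → escape time 3
(row=3, col=3): c = -0.5580 + -1.0600i → escape time 4
(row=3, col=4): c = -0.4040 + -1.0600i → escape time 4
(row=3, col=5): c = -0.2500 + -1.0600i → escape time 6
(row=4, col=0): c = -1.0200 + -1.2800i → escape time 2
(row=4, col=1): c = -0.8660 + -1.2800i → escape time 3
(row=4, col=2): c = -0.7120 + -1.2800i → escape time 3
(row=4, col=3): c = -0.5580 + -1.2800i → escape time 3
(row=4, col=4): c = -0.4040 + -1.2800i → escape time 3
(row=4, col=5): c = -0.2500 + -1.2800i → escape time 3
(row=5, col=0): c = -1.0200 + -1.5000i → escape time 2
(row=5, col=1): c = -0.8660 + -1.5000i → escape time 2
(row=5, col=2): c = -0.7120 + -1.5000i → escape time 2
(row=5, col=3): c = -0.5580 + -1.5000i → escape time 2
(row=5, col=4): c = -0.4040 + -1.5000i → escape time 2
(row=5, col=5): c = -0.2500 + -1.5000i → escape time 2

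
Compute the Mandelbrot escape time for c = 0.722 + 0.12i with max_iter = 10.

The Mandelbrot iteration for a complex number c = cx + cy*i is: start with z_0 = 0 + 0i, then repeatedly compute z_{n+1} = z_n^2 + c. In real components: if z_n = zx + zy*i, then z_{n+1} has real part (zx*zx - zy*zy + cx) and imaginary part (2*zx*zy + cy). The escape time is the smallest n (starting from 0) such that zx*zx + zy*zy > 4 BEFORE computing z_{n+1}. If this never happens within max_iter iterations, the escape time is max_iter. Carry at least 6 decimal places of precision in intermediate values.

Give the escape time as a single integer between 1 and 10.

z_0 = 0 + 0i, c = 0.7220 + 0.1200i
Iter 1: z = 0.7220 + 0.1200i, |z|^2 = 0.5357
Iter 2: z = 1.2289 + 0.2933i, |z|^2 = 1.5962
Iter 3: z = 2.1461 + 0.8408i, |z|^2 = 5.3129
Escaped at iteration 3

Answer: 3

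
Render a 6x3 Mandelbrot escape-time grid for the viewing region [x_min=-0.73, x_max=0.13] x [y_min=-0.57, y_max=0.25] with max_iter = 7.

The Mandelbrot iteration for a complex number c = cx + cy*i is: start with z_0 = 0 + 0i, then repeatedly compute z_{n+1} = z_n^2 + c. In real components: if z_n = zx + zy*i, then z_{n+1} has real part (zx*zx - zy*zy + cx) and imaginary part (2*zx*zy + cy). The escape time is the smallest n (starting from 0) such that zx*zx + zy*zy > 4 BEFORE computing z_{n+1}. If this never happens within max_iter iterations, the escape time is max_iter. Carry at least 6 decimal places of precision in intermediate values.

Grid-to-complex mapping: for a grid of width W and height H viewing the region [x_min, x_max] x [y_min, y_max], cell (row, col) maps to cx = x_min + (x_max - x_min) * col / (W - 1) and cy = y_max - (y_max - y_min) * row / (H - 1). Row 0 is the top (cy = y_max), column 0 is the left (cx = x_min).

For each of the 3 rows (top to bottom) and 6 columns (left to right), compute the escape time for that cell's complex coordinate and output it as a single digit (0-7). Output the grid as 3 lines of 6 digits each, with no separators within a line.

(row=0, col=0): c = -0.7300 + 0.2500i → escape time 7
(row=0, col=1): c = -0.5580 + 0.2500i → escape time 7
(row=0, col=2): c = -0.3860 + 0.2500i → escape time 7
(row=0, col=3): c = -0.2140 + 0.2500i → escape time 7
(row=0, col=4): c = -0.0420 + 0.2500i → escape time 7
(row=0, col=5): c = 0.1300 + 0.2500i → escape time 7
(row=1, col=0): c = -0.7300 + -0.1600i → escape time 7
(row=1, col=1): c = -0.5580 + -0.1600i → escape time 7
(row=1, col=2): c = -0.3860 + -0.1600i → escape time 7
(row=1, col=3): c = -0.2140 + -0.1600i → escape time 7
(row=1, col=4): c = -0.0420 + -0.1600i → escape time 7
(row=1, col=5): c = 0.1300 + -0.1600i → escape time 7
(row=2, col=0): c = -0.7300 + -0.5700i → escape time 6
(row=2, col=1): c = -0.5580 + -0.5700i → escape time 7
(row=2, col=2): c = -0.3860 + -0.5700i → escape time 7
(row=2, col=3): c = -0.2140 + -0.5700i → escape time 7
(row=2, col=4): c = -0.0420 + -0.5700i → escape time 7
(row=2, col=5): c = 0.1300 + -0.5700i → escape time 7

Answer: 777777
777777
677777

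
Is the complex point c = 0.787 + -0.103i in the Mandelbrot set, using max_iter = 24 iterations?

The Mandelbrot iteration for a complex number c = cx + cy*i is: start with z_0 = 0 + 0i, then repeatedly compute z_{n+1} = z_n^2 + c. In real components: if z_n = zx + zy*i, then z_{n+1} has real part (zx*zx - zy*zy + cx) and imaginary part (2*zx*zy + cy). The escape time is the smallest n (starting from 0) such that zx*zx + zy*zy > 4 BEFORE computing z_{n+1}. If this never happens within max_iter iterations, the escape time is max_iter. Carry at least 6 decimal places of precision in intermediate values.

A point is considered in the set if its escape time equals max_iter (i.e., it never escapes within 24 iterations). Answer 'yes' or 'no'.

z_0 = 0 + 0i, c = 0.7870 + -0.1030i
Iter 1: z = 0.7870 + -0.1030i, |z|^2 = 0.6300
Iter 2: z = 1.3958 + -0.2651i, |z|^2 = 2.0184
Iter 3: z = 2.6649 + -0.8431i, |z|^2 = 7.8123
Escaped at iteration 3

Answer: no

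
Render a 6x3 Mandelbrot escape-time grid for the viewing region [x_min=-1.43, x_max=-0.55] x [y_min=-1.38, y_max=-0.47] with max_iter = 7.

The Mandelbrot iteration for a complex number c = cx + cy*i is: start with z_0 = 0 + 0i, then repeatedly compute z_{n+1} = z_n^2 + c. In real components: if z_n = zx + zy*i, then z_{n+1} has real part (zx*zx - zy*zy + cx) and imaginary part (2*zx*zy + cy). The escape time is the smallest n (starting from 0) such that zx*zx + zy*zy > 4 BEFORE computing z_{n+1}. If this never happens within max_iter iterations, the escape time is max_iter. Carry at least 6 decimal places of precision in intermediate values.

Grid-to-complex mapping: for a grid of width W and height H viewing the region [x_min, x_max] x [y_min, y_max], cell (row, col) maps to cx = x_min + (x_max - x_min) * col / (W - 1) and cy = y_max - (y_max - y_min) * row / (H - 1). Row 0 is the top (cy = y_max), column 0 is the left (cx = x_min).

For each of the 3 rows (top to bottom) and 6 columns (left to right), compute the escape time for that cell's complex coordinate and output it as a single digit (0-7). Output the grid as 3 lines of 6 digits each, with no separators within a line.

(row=0, col=0): c = -1.4300 + -0.4700i → escape time 3
(row=0, col=1): c = -1.2540 + -0.4700i → escape time 5
(row=0, col=2): c = -1.0780 + -0.4700i → escape time 5
(row=0, col=3): c = -0.9020 + -0.4700i → escape time 6
(row=0, col=4): c = -0.7260 + -0.4700i → escape time 7
(row=0, col=5): c = -0.5500 + -0.4700i → escape time 7
(row=1, col=0): c = -1.4300 + -0.9250i → escape time 3
(row=1, col=1): c = -1.2540 + -0.9250i → escape time 3
(row=1, col=2): c = -1.0780 + -0.9250i → escape time 3
(row=1, col=3): c = -0.9020 + -0.9250i → escape time 3
(row=1, col=4): c = -0.7260 + -0.9250i → escape time 4
(row=1, col=5): c = -0.5500 + -0.9250i → escape time 4
(row=2, col=0): c = -1.4300 + -1.3800i → escape time 2
(row=2, col=1): c = -1.2540 + -1.3800i → escape time 2
(row=2, col=2): c = -1.0780 + -1.3800i → escape time 2
(row=2, col=3): c = -0.9020 + -1.3800i → escape time 2
(row=2, col=4): c = -0.7260 + -1.3800i → escape time 2
(row=2, col=5): c = -0.5500 + -1.3800i → escape time 2

Answer: 355677
333344
222222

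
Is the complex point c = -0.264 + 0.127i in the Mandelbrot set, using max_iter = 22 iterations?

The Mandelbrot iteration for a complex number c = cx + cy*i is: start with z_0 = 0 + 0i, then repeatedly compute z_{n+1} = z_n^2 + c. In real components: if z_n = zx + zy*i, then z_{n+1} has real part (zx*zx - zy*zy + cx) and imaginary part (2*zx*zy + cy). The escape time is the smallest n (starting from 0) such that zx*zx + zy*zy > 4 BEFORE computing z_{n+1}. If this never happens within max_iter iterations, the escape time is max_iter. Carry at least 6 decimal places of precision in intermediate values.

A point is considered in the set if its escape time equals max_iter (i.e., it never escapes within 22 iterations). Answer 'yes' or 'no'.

z_0 = 0 + 0i, c = -0.2640 + 0.1270i
Iter 1: z = -0.2640 + 0.1270i, |z|^2 = 0.0858
Iter 2: z = -0.2104 + 0.0599i, |z|^2 = 0.0479
Iter 3: z = -0.2233 + 0.1018i, |z|^2 = 0.0602
Iter 4: z = -0.2245 + 0.0815i, |z|^2 = 0.0570
Iter 5: z = -0.2203 + 0.0904i, |z|^2 = 0.0567
Iter 6: z = -0.2237 + 0.0872i, |z|^2 = 0.0576
Iter 7: z = -0.2216 + 0.0880i, |z|^2 = 0.0568
Iter 8: z = -0.2226 + 0.0880i, |z|^2 = 0.0573
Iter 9: z = -0.2222 + 0.0878i, |z|^2 = 0.0571
Iter 10: z = -0.2224 + 0.0880i, |z|^2 = 0.0572
Iter 11: z = -0.2223 + 0.0879i, |z|^2 = 0.0571
Iter 12: z = -0.2223 + 0.0879i, |z|^2 = 0.0572
Iter 13: z = -0.2223 + 0.0879i, |z|^2 = 0.0572
Iter 14: z = -0.2223 + 0.0879i, |z|^2 = 0.0571
Iter 15: z = -0.2223 + 0.0879i, |z|^2 = 0.0572
Iter 16: z = -0.2223 + 0.0879i, |z|^2 = 0.0571
Iter 17: z = -0.2223 + 0.0879i, |z|^2 = 0.0571
Iter 18: z = -0.2223 + 0.0879i, |z|^2 = 0.0571
Iter 19: z = -0.2223 + 0.0879i, |z|^2 = 0.0571
Iter 20: z = -0.2223 + 0.0879i, |z|^2 = 0.0571
Iter 21: z = -0.2223 + 0.0879i, |z|^2 = 0.0571
Did not escape in 22 iterations → in set

Answer: yes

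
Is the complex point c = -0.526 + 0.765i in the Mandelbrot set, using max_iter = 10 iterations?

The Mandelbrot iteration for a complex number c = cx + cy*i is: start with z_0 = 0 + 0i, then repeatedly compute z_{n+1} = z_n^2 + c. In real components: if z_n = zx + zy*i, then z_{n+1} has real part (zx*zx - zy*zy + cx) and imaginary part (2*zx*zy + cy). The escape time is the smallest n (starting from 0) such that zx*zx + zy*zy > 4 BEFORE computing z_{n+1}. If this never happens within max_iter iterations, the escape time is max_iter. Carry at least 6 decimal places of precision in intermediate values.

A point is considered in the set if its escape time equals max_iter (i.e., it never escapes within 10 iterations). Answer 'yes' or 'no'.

z_0 = 0 + 0i, c = -0.5260 + 0.7650i
Iter 1: z = -0.5260 + 0.7650i, |z|^2 = 0.8619
Iter 2: z = -0.8345 + -0.0398i, |z|^2 = 0.6981
Iter 3: z = 0.1689 + 0.8314i, |z|^2 = 0.7197
Iter 4: z = -1.1887 + 1.0458i, |z|^2 = 2.5068
Iter 5: z = -0.2068 + -1.7213i, |z|^2 = 3.0058
Iter 6: z = -3.4463 + 1.4768i, |z|^2 = 14.0578
Escaped at iteration 6

Answer: no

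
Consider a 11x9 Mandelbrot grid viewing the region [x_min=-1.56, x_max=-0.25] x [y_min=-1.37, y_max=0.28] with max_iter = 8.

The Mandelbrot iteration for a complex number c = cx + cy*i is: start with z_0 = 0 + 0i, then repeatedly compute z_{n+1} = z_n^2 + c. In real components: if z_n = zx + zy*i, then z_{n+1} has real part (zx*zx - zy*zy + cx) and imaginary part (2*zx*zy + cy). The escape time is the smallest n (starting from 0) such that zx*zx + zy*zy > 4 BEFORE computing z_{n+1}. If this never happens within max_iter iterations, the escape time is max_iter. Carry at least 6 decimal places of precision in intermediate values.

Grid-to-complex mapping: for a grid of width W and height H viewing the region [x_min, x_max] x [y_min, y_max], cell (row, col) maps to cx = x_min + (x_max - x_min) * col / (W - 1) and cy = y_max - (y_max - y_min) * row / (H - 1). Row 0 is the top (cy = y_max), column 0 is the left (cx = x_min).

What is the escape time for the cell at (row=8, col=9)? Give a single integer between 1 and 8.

z_0 = 0 + 0i, c = -0.3810 + -1.3700i
Iter 1: z = -0.3810 + -1.3700i, |z|^2 = 2.0221
Iter 2: z = -2.1127 + -0.3261i, |z|^2 = 4.5700
Escaped at iteration 2

Answer: 2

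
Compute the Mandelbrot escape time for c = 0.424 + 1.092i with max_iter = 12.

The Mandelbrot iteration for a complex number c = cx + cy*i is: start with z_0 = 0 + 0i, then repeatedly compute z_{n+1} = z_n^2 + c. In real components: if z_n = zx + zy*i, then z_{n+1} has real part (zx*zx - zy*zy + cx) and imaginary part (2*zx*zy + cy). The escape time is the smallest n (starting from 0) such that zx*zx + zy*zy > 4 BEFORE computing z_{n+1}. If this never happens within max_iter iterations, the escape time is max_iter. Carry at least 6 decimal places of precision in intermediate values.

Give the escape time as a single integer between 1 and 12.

Answer: 2

Derivation:
z_0 = 0 + 0i, c = 0.4240 + 1.0920i
Iter 1: z = 0.4240 + 1.0920i, |z|^2 = 1.3722
Iter 2: z = -0.5887 + 2.0180i, |z|^2 = 4.4189
Escaped at iteration 2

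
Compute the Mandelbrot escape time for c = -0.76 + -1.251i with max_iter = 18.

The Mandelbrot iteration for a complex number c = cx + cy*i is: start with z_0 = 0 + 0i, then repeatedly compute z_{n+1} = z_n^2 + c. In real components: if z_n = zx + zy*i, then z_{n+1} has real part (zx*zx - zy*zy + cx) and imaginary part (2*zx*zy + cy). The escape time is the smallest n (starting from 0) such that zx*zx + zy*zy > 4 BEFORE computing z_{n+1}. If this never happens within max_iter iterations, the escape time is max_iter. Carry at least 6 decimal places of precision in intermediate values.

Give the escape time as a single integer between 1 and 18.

z_0 = 0 + 0i, c = -0.7600 + -1.2510i
Iter 1: z = -0.7600 + -1.2510i, |z|^2 = 2.1426
Iter 2: z = -1.7474 + 0.6505i, |z|^2 = 3.4766
Iter 3: z = 1.8702 + -3.5244i, |z|^2 = 15.9194
Escaped at iteration 3

Answer: 3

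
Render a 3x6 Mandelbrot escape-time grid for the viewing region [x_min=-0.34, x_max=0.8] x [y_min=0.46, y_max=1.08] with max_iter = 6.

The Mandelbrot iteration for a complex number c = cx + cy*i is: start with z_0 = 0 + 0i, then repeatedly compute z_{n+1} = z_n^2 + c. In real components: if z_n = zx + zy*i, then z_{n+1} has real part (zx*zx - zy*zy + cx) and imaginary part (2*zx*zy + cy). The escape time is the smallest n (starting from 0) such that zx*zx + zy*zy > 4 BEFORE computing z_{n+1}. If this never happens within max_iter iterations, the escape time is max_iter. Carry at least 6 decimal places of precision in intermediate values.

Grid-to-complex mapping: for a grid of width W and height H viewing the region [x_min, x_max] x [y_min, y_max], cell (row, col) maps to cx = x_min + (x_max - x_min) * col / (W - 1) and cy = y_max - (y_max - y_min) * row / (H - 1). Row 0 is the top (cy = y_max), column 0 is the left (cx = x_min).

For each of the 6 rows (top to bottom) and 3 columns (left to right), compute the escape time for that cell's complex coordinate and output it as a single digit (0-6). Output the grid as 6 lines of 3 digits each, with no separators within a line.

(row=0, col=0): c = -0.3400 + 1.0800i → escape time 4
(row=0, col=1): c = 0.2300 + 1.0800i → escape time 3
(row=0, col=2): c = 0.8000 + 1.0800i → escape time 2
(row=1, col=0): c = -0.3400 + 0.9560i → escape time 5
(row=1, col=1): c = 0.2300 + 0.9560i → escape time 4
(row=1, col=2): c = 0.8000 + 0.9560i → escape time 2
(row=2, col=0): c = -0.3400 + 0.8320i → escape time 6
(row=2, col=1): c = 0.2300 + 0.8320i → escape time 5
(row=2, col=2): c = 0.8000 + 0.8320i → escape time 2
(row=3, col=0): c = -0.3400 + 0.7080i → escape time 6
(row=3, col=1): c = 0.2300 + 0.7080i → escape time 6
(row=3, col=2): c = 0.8000 + 0.7080i → escape time 2
(row=4, col=0): c = -0.3400 + 0.5840i → escape time 6
(row=4, col=1): c = 0.2300 + 0.5840i → escape time 6
(row=4, col=2): c = 0.8000 + 0.5840i → escape time 3
(row=5, col=0): c = -0.3400 + 0.4600i → escape time 6
(row=5, col=1): c = 0.2300 + 0.4600i → escape time 6
(row=5, col=2): c = 0.8000 + 0.4600i → escape time 3

Answer: 432
542
652
662
663
663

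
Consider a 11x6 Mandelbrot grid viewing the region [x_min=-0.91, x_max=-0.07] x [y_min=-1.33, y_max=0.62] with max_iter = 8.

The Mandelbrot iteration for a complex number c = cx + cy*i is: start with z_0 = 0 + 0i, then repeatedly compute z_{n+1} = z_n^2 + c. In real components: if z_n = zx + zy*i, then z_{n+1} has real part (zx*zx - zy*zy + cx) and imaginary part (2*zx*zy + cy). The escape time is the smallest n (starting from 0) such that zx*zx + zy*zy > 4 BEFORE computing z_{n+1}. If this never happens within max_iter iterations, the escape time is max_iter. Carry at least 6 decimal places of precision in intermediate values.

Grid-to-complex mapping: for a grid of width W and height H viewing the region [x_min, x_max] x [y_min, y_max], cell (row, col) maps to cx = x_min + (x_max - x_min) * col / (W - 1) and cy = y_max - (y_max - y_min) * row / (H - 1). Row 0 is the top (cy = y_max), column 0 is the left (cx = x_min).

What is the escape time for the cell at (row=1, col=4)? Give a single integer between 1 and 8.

Answer: 8

Derivation:
z_0 = 0 + 0i, c = -0.5740 + 0.2300i
Iter 1: z = -0.5740 + 0.2300i, |z|^2 = 0.3824
Iter 2: z = -0.2974 + -0.0340i, |z|^2 = 0.0896
Iter 3: z = -0.4867 + 0.2502i, |z|^2 = 0.2995
Iter 4: z = -0.3997 + -0.0136i, |z|^2 = 0.1600
Iter 5: z = -0.4144 + 0.2409i, |z|^2 = 0.2297
Iter 6: z = -0.4603 + 0.0304i, |z|^2 = 0.2128
Iter 7: z = -0.3630 + 0.2020i, |z|^2 = 0.1726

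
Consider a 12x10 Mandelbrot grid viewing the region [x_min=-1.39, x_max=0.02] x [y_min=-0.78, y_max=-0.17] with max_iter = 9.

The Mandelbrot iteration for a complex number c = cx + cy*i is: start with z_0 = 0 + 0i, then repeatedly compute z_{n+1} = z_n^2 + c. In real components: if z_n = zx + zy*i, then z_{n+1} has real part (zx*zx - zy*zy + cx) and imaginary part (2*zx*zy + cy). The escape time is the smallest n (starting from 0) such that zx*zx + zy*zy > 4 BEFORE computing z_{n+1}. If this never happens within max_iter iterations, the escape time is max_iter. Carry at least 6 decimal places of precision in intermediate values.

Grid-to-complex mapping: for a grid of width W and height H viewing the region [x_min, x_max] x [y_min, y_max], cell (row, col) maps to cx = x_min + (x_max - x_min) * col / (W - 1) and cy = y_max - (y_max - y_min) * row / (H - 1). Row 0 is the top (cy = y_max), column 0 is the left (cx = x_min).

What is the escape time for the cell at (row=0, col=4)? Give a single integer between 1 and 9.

Answer: 9

Derivation:
z_0 = 0 + 0i, c = -0.8773 + -0.1700i
Iter 1: z = -0.8773 + -0.1700i, |z|^2 = 0.7985
Iter 2: z = -0.1366 + 0.1283i, |z|^2 = 0.0351
Iter 3: z = -0.8751 + -0.2050i, |z|^2 = 0.8078
Iter 4: z = -0.1536 + 0.1888i, |z|^2 = 0.0592
Iter 5: z = -0.8894 + -0.2280i, |z|^2 = 0.8429
Iter 6: z = -0.1383 + 0.2355i, |z|^2 = 0.0746
Iter 7: z = -0.9136 + -0.2351i, |z|^2 = 0.8900
Iter 8: z = -0.0979 + 0.2597i, |z|^2 = 0.0770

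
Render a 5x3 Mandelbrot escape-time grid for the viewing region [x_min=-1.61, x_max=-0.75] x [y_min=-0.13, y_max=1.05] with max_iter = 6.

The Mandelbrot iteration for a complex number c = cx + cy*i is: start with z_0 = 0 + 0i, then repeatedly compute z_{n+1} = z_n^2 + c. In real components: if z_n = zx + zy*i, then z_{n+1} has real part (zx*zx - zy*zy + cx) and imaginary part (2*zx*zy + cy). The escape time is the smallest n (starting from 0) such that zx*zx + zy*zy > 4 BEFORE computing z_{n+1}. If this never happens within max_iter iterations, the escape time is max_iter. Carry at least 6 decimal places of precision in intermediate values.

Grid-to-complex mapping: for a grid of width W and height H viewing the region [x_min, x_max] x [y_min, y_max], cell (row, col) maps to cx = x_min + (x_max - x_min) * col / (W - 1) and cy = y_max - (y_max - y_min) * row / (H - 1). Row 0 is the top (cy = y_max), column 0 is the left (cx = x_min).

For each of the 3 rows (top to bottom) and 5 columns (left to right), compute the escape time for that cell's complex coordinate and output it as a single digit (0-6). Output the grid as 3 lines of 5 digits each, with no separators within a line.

(row=0, col=0): c = -1.6100 + 1.0500i → escape time 2
(row=0, col=1): c = -1.3950 + 1.0500i → escape time 3
(row=0, col=2): c = -1.1800 + 1.0500i → escape time 3
(row=0, col=3): c = -0.9650 + 1.0500i → escape time 3
(row=0, col=4): c = -0.7500 + 1.0500i → escape time 3
(row=1, col=0): c = -1.6100 + 0.4600i → escape time 3
(row=1, col=1): c = -1.3950 + 0.4600i → escape time 4
(row=1, col=2): c = -1.1800 + 0.4600i → escape time 6
(row=1, col=3): c = -0.9650 + 0.4600i → escape time 5
(row=1, col=4): c = -0.7500 + 0.4600i → escape time 6
(row=2, col=0): c = -1.6100 + -0.1300i → escape time 6
(row=2, col=1): c = -1.3950 + -0.1300i → escape time 6
(row=2, col=2): c = -1.1800 + -0.1300i → escape time 6
(row=2, col=3): c = -0.9650 + -0.1300i → escape time 6
(row=2, col=4): c = -0.7500 + -0.1300i → escape time 6

Answer: 23333
34656
66666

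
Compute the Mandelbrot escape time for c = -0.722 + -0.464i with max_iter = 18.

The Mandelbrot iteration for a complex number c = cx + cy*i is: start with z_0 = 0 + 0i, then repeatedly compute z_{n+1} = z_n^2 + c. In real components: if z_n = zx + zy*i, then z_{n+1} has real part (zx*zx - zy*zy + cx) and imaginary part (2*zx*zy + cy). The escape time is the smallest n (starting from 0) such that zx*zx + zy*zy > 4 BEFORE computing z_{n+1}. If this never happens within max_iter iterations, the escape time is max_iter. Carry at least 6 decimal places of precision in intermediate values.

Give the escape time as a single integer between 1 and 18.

z_0 = 0 + 0i, c = -0.7220 + -0.4640i
Iter 1: z = -0.7220 + -0.4640i, |z|^2 = 0.7366
Iter 2: z = -0.4160 + 0.2060i, |z|^2 = 0.2155
Iter 3: z = -0.5914 + -0.6354i, |z|^2 = 0.7535
Iter 4: z = -0.7760 + 0.2875i, |z|^2 = 0.6849
Iter 5: z = -0.2025 + -0.9103i, |z|^2 = 0.8696
Iter 6: z = -1.5096 + -0.0954i, |z|^2 = 2.2880
Iter 7: z = 1.5477 + -0.1760i, |z|^2 = 2.4265
Iter 8: z = 1.6426 + -1.0087i, |z|^2 = 3.7155
Iter 9: z = 0.9585 + -3.7777i, |z|^2 = 15.1901
Escaped at iteration 9

Answer: 9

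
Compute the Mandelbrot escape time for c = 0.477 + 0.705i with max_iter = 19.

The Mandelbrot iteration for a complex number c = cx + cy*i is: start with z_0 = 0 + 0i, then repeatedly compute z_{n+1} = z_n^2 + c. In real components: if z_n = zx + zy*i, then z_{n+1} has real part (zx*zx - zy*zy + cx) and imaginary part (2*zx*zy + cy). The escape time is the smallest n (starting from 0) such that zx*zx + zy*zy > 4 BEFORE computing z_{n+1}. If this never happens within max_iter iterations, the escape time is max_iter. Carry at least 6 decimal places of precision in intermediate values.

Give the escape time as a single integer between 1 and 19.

z_0 = 0 + 0i, c = 0.4770 + 0.7050i
Iter 1: z = 0.4770 + 0.7050i, |z|^2 = 0.7246
Iter 2: z = 0.2075 + 1.3776i, |z|^2 = 1.9408
Iter 3: z = -1.3776 + 1.2767i, |z|^2 = 3.5279
Iter 4: z = 0.7449 + -2.8127i, |z|^2 = 8.4661
Escaped at iteration 4

Answer: 4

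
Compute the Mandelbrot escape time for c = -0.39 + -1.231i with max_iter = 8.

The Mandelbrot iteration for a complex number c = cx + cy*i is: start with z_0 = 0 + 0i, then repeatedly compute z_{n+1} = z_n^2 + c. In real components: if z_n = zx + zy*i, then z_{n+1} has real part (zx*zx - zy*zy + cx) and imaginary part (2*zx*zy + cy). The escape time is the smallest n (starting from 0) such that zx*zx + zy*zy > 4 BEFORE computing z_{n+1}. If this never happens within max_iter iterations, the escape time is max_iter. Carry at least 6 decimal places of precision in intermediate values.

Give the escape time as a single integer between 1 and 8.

Answer: 3

Derivation:
z_0 = 0 + 0i, c = -0.3900 + -1.2310i
Iter 1: z = -0.3900 + -1.2310i, |z|^2 = 1.6675
Iter 2: z = -1.7533 + -0.2708i, |z|^2 = 3.1473
Iter 3: z = 2.6106 + -0.2814i, |z|^2 = 6.8943
Escaped at iteration 3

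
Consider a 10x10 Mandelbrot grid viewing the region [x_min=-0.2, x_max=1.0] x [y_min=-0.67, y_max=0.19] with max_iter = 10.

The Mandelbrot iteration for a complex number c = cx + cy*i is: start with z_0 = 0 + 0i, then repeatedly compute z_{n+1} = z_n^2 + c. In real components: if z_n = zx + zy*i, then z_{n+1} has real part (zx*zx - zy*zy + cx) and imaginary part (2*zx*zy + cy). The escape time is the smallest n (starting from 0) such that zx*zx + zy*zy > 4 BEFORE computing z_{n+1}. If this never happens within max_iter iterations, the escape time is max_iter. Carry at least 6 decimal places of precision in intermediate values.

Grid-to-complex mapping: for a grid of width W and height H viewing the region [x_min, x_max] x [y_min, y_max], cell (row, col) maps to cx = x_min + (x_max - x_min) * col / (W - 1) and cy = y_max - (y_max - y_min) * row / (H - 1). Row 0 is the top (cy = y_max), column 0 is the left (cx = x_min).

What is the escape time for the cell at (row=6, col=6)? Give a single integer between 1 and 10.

z_0 = 0 + 0i, c = 0.6000 + -0.3833i
Iter 1: z = 0.6000 + -0.3833i, |z|^2 = 0.5069
Iter 2: z = 0.8131 + -0.8433i, |z|^2 = 1.3723
Iter 3: z = 0.5498 + -1.7547i, |z|^2 = 3.3813
Iter 4: z = -2.1766 + -2.3130i, |z|^2 = 10.0873
Escaped at iteration 4

Answer: 4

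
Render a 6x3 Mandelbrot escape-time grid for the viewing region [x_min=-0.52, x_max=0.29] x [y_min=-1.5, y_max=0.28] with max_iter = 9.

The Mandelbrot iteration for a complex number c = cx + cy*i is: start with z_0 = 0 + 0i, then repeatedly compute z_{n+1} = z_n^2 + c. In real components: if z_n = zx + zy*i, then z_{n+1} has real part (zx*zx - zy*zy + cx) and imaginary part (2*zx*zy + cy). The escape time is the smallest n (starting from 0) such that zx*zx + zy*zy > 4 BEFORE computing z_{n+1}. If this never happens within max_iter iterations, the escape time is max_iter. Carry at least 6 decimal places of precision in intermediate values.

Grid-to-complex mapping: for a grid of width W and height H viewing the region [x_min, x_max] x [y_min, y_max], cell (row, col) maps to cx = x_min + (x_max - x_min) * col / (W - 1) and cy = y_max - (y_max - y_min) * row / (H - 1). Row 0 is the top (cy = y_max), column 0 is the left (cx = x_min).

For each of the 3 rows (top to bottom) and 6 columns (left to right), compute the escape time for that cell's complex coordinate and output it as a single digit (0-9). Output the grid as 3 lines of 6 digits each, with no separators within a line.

Answer: 999999
999999
222222

Derivation:
(row=0, col=0): c = -0.5200 + 0.2800i → escape time 9
(row=0, col=1): c = -0.3580 + 0.2800i → escape time 9
(row=0, col=2): c = -0.1960 + 0.2800i → escape time 9
(row=0, col=3): c = -0.0340 + 0.2800i → escape time 9
(row=0, col=4): c = 0.1280 + 0.2800i → escape time 9
(row=0, col=5): c = 0.2900 + 0.2800i → escape time 9
(row=1, col=0): c = -0.5200 + -0.6100i → escape time 9
(row=1, col=1): c = -0.3580 + -0.6100i → escape time 9
(row=1, col=2): c = -0.1960 + -0.6100i → escape time 9
(row=1, col=3): c = -0.0340 + -0.6100i → escape time 9
(row=1, col=4): c = 0.1280 + -0.6100i → escape time 9
(row=1, col=5): c = 0.2900 + -0.6100i → escape time 9
(row=2, col=0): c = -0.5200 + -1.5000i → escape time 2
(row=2, col=1): c = -0.3580 + -1.5000i → escape time 2
(row=2, col=2): c = -0.1960 + -1.5000i → escape time 2
(row=2, col=3): c = -0.0340 + -1.5000i → escape time 2
(row=2, col=4): c = 0.1280 + -1.5000i → escape time 2
(row=2, col=5): c = 0.2900 + -1.5000i → escape time 2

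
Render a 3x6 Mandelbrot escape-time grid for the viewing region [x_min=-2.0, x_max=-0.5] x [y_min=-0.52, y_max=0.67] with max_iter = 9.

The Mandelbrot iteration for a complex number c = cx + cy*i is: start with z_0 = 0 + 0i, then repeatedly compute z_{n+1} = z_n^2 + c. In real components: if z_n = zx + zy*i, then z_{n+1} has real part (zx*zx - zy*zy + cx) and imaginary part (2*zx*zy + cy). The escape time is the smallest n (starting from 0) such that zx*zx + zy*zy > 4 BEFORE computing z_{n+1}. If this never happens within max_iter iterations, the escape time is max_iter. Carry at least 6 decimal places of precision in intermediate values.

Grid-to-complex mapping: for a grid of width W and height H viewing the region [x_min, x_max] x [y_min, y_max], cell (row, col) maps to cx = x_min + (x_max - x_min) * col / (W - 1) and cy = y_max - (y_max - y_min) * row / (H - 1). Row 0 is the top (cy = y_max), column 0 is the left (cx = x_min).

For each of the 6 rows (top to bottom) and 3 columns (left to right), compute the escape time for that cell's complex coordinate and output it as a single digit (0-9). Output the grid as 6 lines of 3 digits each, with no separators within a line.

(row=0, col=0): c = -2.0000 + 0.6700i → escape time 1
(row=0, col=1): c = -1.2500 + 0.6700i → escape time 3
(row=0, col=2): c = -0.5000 + 0.6700i → escape time 9
(row=1, col=0): c = -2.0000 + 0.4320i → escape time 1
(row=1, col=1): c = -1.2500 + 0.4320i → escape time 7
(row=1, col=2): c = -0.5000 + 0.4320i → escape time 9
(row=2, col=0): c = -2.0000 + 0.1940i → escape time 1
(row=2, col=1): c = -1.2500 + 0.1940i → escape time 9
(row=2, col=2): c = -0.5000 + 0.1940i → escape time 9
(row=3, col=0): c = -2.0000 + -0.0440i → escape time 1
(row=3, col=1): c = -1.2500 + -0.0440i → escape time 9
(row=3, col=2): c = -0.5000 + -0.0440i → escape time 9
(row=4, col=0): c = -2.0000 + -0.2820i → escape time 1
(row=4, col=1): c = -1.2500 + -0.2820i → escape time 9
(row=4, col=2): c = -0.5000 + -0.2820i → escape time 9
(row=5, col=0): c = -2.0000 + -0.5200i → escape time 1
(row=5, col=1): c = -1.2500 + -0.5200i → escape time 4
(row=5, col=2): c = -0.5000 + -0.5200i → escape time 9

Answer: 139
179
199
199
199
149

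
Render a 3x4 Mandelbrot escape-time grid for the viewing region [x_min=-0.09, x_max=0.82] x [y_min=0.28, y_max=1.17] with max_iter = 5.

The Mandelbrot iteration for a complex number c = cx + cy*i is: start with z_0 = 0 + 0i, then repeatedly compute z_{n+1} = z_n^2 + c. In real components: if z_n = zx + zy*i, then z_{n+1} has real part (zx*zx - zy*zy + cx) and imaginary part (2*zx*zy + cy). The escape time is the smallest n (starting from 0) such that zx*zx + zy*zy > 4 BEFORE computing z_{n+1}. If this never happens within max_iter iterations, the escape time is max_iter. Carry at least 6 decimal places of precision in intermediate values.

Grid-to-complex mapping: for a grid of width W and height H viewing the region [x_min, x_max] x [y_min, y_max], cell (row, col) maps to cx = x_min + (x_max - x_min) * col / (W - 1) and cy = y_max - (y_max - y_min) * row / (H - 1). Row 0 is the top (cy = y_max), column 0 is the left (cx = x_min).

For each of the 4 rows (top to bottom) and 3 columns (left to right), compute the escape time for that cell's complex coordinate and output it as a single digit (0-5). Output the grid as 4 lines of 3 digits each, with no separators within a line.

(row=0, col=0): c = -0.0900 + 1.1700i → escape time 4
(row=0, col=1): c = 0.3650 + 1.1700i → escape time 2
(row=0, col=2): c = 0.8200 + 1.1700i → escape time 2
(row=1, col=0): c = -0.0900 + 0.8733i → escape time 5
(row=1, col=1): c = 0.3650 + 0.8733i → escape time 4
(row=1, col=2): c = 0.8200 + 0.8733i → escape time 2
(row=2, col=0): c = -0.0900 + 0.5767i → escape time 5
(row=2, col=1): c = 0.3650 + 0.5767i → escape time 5
(row=2, col=2): c = 0.8200 + 0.5767i → escape time 3
(row=3, col=0): c = -0.0900 + 0.2800i → escape time 5
(row=3, col=1): c = 0.3650 + 0.2800i → escape time 5
(row=3, col=2): c = 0.8200 + 0.2800i → escape time 3

Answer: 422
542
553
553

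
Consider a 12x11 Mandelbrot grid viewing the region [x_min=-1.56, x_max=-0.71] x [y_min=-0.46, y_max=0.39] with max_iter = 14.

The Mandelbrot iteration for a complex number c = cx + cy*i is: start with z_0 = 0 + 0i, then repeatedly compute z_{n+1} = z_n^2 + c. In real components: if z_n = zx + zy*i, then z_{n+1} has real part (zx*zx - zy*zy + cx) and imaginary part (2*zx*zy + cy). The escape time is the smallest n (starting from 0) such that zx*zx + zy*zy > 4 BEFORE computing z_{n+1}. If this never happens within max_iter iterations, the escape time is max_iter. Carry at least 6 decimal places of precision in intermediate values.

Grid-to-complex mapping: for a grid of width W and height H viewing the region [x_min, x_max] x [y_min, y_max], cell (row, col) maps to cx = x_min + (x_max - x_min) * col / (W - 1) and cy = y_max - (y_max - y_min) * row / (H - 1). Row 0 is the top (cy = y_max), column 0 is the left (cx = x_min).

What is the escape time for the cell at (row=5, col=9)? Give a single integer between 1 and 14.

Answer: 14

Derivation:
z_0 = 0 + 0i, c = -0.8645 + -0.0350i
Iter 1: z = -0.8645 + -0.0350i, |z|^2 = 0.7487
Iter 2: z = -0.1183 + 0.0255i, |z|^2 = 0.0147
Iter 3: z = -0.8512 + -0.0410i, |z|^2 = 0.7262
Iter 4: z = -0.1417 + 0.0349i, |z|^2 = 0.0213
Iter 5: z = -0.8457 + -0.0449i, |z|^2 = 0.7172
Iter 6: z = -0.1514 + 0.0409i, |z|^2 = 0.0246
Iter 7: z = -0.8433 + -0.0474i, |z|^2 = 0.7134
Iter 8: z = -0.1556 + 0.0449i, |z|^2 = 0.0262
Iter 9: z = -0.8423 + -0.0490i, |z|^2 = 0.7119
Iter 10: z = -0.1574 + 0.0475i, |z|^2 = 0.0270
Iter 11: z = -0.8420 + -0.0500i, |z|^2 = 0.7115
Iter 12: z = -0.1580 + 0.0491i, |z|^2 = 0.0274
Iter 13: z = -0.8420 + -0.0505i, |z|^2 = 0.7115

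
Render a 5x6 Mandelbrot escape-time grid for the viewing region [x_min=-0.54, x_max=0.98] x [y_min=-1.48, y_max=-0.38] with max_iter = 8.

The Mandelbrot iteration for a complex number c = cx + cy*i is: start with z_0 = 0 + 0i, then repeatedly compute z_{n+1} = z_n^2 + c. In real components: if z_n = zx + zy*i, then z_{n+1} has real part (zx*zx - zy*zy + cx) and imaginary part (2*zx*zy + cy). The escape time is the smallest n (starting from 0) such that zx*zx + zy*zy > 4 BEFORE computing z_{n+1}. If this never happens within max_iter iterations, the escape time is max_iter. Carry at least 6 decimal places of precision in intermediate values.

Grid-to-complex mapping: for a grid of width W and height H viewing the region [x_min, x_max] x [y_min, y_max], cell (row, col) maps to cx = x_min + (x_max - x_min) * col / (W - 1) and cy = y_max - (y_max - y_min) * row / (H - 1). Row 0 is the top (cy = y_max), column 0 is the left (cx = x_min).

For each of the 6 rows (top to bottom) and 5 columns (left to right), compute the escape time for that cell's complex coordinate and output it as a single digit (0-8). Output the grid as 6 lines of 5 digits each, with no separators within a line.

Answer: 88842
88832
58532
48422
33222
22222

Derivation:
(row=0, col=0): c = -0.5400 + -0.3800i → escape time 8
(row=0, col=1): c = -0.1600 + -0.3800i → escape time 8
(row=0, col=2): c = 0.2200 + -0.3800i → escape time 8
(row=0, col=3): c = 0.6000 + -0.3800i → escape time 4
(row=0, col=4): c = 0.9800 + -0.3800i → escape time 2
(row=1, col=0): c = -0.5400 + -0.6000i → escape time 8
(row=1, col=1): c = -0.1600 + -0.6000i → escape time 8
(row=1, col=2): c = 0.2200 + -0.6000i → escape time 8
(row=1, col=3): c = 0.6000 + -0.6000i → escape time 3
(row=1, col=4): c = 0.9800 + -0.6000i → escape time 2
(row=2, col=0): c = -0.5400 + -0.8200i → escape time 5
(row=2, col=1): c = -0.1600 + -0.8200i → escape time 8
(row=2, col=2): c = 0.2200 + -0.8200i → escape time 5
(row=2, col=3): c = 0.6000 + -0.8200i → escape time 3
(row=2, col=4): c = 0.9800 + -0.8200i → escape time 2
(row=3, col=0): c = -0.5400 + -1.0400i → escape time 4
(row=3, col=1): c = -0.1600 + -1.0400i → escape time 8
(row=3, col=2): c = 0.2200 + -1.0400i → escape time 4
(row=3, col=3): c = 0.6000 + -1.0400i → escape time 2
(row=3, col=4): c = 0.9800 + -1.0400i → escape time 2
(row=4, col=0): c = -0.5400 + -1.2600i → escape time 3
(row=4, col=1): c = -0.1600 + -1.2600i → escape time 3
(row=4, col=2): c = 0.2200 + -1.2600i → escape time 2
(row=4, col=3): c = 0.6000 + -1.2600i → escape time 2
(row=4, col=4): c = 0.9800 + -1.2600i → escape time 2
(row=5, col=0): c = -0.5400 + -1.4800i → escape time 2
(row=5, col=1): c = -0.1600 + -1.4800i → escape time 2
(row=5, col=2): c = 0.2200 + -1.4800i → escape time 2
(row=5, col=3): c = 0.6000 + -1.4800i → escape time 2
(row=5, col=4): c = 0.9800 + -1.4800i → escape time 2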